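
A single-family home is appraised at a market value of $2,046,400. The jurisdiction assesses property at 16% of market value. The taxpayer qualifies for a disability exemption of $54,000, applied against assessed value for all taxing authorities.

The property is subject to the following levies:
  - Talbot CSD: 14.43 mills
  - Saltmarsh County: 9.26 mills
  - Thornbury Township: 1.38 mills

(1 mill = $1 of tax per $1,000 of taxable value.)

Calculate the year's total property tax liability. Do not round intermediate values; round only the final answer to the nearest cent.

Assessed value = $2,046,400 × 0.16 = $327,424
Taxable value = $327,424 − $54,000 = $273,424
Talbot CSD: $273,424 × 0.01443 = $3,945.50832
Saltmarsh County: $273,424 × 0.00926 = $2,531.90624
Thornbury Township: $273,424 × 0.00138 = $377.32512
Total = $3,945.50832 + $2,531.90624 + $377.32512 = $6,854.73968

$6,854.74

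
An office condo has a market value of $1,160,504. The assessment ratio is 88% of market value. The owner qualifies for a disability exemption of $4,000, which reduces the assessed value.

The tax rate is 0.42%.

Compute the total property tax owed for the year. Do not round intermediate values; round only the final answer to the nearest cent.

Assessed value = $1,160,504 × 0.88 = $1,021,243.52
Taxable value = $1,021,243.52 − $4,000 = $1,017,243.52
Tax = $1,017,243.52 × 0.0042 = $4,272.422784

$4,272.42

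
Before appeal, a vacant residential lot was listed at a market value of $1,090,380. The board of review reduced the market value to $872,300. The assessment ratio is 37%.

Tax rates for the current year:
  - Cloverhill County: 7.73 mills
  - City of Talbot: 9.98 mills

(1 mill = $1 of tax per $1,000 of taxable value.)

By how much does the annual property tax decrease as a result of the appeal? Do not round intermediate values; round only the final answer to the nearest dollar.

$1,429

Old assessed value = $1,090,380 × 0.37 = $403,440.6
New assessed value = $872,300 × 0.37 = $322,751
Combined rate = 0.00773 + 0.00998 = 0.01771
Old tax = $403,440.6 × 0.01771 = $7,144.933026
New tax = $322,751 × 0.01771 = $5,715.92021
Reduction = $7,144.933026 − $5,715.92021 = $1,429.012816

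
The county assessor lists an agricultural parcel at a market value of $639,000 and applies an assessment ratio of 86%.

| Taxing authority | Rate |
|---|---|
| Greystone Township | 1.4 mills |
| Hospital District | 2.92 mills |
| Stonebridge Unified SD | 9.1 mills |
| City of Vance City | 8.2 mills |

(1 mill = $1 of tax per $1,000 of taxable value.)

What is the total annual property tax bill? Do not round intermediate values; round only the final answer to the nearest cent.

Assessed value = $639,000 × 0.86 = $549,540
Greystone Township: $549,540 × 0.0014 = $769.356
Hospital District: $549,540 × 0.00292 = $1,604.6568
Stonebridge Unified SD: $549,540 × 0.0091 = $5,000.814
City of Vance City: $549,540 × 0.0082 = $4,506.228
Total = $769.356 + $1,604.6568 + $5,000.814 + $4,506.228 = $11,881.0548

$11,881.05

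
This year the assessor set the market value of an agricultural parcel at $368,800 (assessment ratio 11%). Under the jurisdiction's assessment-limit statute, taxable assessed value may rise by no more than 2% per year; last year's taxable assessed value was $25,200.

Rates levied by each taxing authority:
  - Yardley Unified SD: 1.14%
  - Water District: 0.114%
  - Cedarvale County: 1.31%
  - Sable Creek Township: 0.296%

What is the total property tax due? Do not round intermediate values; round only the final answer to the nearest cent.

Uncapped assessed value = $368,800 × 0.11 = $40,568
Cap limit = $25,200 × 1.02 = $25,704
Taxable assessed value = min($40,568, $25,704) = $25,704 (cap binds)
Yardley Unified SD: $25,704 × 0.0114 = $293.0256
Water District: $25,704 × 0.00114 = $29.30256
Cedarvale County: $25,704 × 0.0131 = $336.7224
Sable Creek Township: $25,704 × 0.00296 = $76.08384
Total = $735.1344

$735.13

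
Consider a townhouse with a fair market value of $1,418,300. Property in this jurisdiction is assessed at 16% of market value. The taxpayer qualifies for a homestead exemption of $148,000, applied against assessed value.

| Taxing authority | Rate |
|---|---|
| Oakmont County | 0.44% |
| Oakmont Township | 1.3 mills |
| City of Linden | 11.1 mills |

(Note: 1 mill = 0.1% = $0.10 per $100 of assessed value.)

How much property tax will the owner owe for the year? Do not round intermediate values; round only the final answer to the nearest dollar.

Assessed value = $1,418,300 × 0.16 = $226,928
Taxable value = $226,928 − $148,000 = $78,928
Oakmont County: $78,928 × 0.0044 = $347.2832
Oakmont Township: $78,928 × 0.0013 = $102.6064
City of Linden: $78,928 × 0.0111 = $876.1008
Total = $1,325.9904

$1,326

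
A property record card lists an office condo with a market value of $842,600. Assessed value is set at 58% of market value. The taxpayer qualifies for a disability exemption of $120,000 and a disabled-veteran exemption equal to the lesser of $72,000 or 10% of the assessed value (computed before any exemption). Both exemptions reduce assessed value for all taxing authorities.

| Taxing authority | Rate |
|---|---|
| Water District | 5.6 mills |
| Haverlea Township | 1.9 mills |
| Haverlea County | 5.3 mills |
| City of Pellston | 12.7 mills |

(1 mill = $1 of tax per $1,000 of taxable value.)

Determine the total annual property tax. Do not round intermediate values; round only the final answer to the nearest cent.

Assessed value = $842,600 × 0.58 = $488,708
Disabled-veteran exemption = min($72,000, 10% × $488,708) = min($72,000, $48,870.8) = $48,870.8 (percentage binds)
Taxable value = $488,708 − $120,000 − $48,870.8 = $319,837.2
Water District: $319,837.2 × 0.0056 = $1,791.08832
Haverlea Township: $319,837.2 × 0.0019 = $607.69068
Haverlea County: $319,837.2 × 0.0053 = $1,695.13716
City of Pellston: $319,837.2 × 0.0127 = $4,061.93244
Total = $8,155.8486

$8,155.85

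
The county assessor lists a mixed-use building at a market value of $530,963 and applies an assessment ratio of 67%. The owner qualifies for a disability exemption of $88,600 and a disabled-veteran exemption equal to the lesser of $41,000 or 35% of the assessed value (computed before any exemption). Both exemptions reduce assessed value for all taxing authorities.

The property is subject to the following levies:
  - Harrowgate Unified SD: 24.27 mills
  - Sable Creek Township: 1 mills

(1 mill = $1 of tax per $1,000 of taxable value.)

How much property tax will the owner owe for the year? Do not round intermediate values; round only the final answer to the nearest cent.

Assessed value = $530,963 × 0.67 = $355,745.21
Disabled-veteran exemption = min($41,000, 35% × $355,745.21) = min($41,000, $124,510.8235) = $41,000 (dollar cap binds)
Taxable value = $355,745.21 − $88,600 − $41,000 = $226,145.21
Harrowgate Unified SD: $226,145.21 × 0.02427 = $5,488.5442467
Sable Creek Township: $226,145.21 × 0.001 = $226.14521
Total = $5,714.6894567

$5,714.69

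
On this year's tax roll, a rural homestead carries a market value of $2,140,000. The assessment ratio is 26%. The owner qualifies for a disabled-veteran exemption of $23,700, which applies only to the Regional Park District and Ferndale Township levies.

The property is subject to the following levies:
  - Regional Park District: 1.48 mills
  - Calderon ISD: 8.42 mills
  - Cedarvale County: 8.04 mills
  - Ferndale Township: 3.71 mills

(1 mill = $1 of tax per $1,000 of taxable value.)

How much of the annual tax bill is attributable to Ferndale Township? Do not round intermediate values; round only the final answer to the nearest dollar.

$1,976

Assessed value = $2,140,000 × 0.26 = $556,400
Ferndale Township taxable value = $556,400 − $23,700 = $532,700
Ferndale Township levy = $532,700 × 0.00371 = $1,976.317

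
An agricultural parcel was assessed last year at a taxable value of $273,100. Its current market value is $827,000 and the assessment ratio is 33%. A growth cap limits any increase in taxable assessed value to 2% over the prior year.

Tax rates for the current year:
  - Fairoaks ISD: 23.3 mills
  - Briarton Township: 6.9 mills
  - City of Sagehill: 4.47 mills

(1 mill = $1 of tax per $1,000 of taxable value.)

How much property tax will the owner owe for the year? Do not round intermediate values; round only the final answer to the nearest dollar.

$9,462

Uncapped assessed value = $827,000 × 0.33 = $272,910
Cap limit = $273,100 × 1.02 = $278,562
Taxable assessed value = min($272,910, $278,562) = $272,910 (cap does not bind)
Fairoaks ISD: $272,910 × 0.0233 = $6,358.803
Briarton Township: $272,910 × 0.0069 = $1,883.079
City of Sagehill: $272,910 × 0.00447 = $1,219.9077
Total = $9,461.7897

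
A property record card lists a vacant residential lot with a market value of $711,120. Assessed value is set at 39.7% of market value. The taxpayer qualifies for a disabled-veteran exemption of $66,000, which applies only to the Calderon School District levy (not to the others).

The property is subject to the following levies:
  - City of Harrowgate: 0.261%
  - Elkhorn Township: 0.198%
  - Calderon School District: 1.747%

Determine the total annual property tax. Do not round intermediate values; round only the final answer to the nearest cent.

$5,074.84

Assessed value = $711,120 × 0.397 = $282,314.64
City of Harrowgate: $282,314.64 × 0.00261 = $736.8412104
Elkhorn Township: $282,314.64 × 0.00198 = $558.9829872
Calderon School District: ($282,314.64 − $66,000) × 0.01747 = $216,314.64 × 0.01747 = $3,779.0167608
Total = $5,074.8409584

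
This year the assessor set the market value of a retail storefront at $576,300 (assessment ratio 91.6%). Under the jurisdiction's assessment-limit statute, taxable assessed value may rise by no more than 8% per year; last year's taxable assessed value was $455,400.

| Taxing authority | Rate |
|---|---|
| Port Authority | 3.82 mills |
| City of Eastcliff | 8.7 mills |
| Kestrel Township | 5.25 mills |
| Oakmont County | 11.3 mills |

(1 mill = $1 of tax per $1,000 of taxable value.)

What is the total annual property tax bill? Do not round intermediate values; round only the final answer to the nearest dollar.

Uncapped assessed value = $576,300 × 0.916 = $527,890.8
Cap limit = $455,400 × 1.08 = $491,832
Taxable assessed value = min($527,890.8, $491,832) = $491,832 (cap binds)
Port Authority: $491,832 × 0.00382 = $1,878.79824
City of Eastcliff: $491,832 × 0.0087 = $4,278.9384
Kestrel Township: $491,832 × 0.00525 = $2,582.118
Oakmont County: $491,832 × 0.0113 = $5,557.7016
Total = $14,297.55624

$14,298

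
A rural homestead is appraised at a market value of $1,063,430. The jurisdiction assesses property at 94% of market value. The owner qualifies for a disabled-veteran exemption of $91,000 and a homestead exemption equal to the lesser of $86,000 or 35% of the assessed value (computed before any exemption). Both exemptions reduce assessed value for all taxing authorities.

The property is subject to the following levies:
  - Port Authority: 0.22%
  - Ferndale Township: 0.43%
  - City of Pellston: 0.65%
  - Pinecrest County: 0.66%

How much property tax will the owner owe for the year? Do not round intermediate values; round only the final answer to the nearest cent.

$16,123.43

Assessed value = $1,063,430 × 0.94 = $999,624.2
Homestead exemption = min($86,000, 35% × $999,624.2) = min($86,000, $349,868.47) = $86,000 (dollar cap binds)
Taxable value = $999,624.2 − $91,000 − $86,000 = $822,624.2
Port Authority: $822,624.2 × 0.0022 = $1,809.77324
Ferndale Township: $822,624.2 × 0.0043 = $3,537.28406
City of Pellston: $822,624.2 × 0.0065 = $5,347.0573
Pinecrest County: $822,624.2 × 0.0066 = $5,429.31972
Total = $16,123.43432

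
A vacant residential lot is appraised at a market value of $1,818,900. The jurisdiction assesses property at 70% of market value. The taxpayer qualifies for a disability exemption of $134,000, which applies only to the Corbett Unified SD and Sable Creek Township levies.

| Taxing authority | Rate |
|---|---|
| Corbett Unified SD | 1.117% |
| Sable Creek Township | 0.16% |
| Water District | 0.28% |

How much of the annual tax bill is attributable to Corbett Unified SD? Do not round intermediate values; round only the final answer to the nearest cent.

$12,725.20

Assessed value = $1,818,900 × 0.7 = $1,273,230
Corbett Unified SD taxable value = $1,273,230 − $134,000 = $1,139,230
Corbett Unified SD levy = $1,139,230 × 0.01117 = $12,725.1991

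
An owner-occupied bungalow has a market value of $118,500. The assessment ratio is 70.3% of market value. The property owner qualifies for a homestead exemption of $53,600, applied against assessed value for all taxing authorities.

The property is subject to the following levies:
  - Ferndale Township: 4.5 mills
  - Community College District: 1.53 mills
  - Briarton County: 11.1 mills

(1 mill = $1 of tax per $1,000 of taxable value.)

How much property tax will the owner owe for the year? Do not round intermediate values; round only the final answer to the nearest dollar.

$509

Assessed value = $118,500 × 0.703 = $83,305.5
Taxable value = $83,305.5 − $53,600 = $29,705.5
Ferndale Township: $29,705.5 × 0.0045 = $133.67475
Community College District: $29,705.5 × 0.00153 = $45.449415
Briarton County: $29,705.5 × 0.0111 = $329.73105
Total = $133.67475 + $45.449415 + $329.73105 = $508.855215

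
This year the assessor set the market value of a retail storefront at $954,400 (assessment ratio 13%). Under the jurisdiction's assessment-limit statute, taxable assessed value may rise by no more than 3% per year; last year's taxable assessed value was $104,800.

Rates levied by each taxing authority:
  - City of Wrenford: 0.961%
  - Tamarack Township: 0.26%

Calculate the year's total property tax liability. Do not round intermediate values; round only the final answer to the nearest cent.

$1,318.00

Uncapped assessed value = $954,400 × 0.13 = $124,072
Cap limit = $104,800 × 1.03 = $107,944
Taxable assessed value = min($124,072, $107,944) = $107,944 (cap binds)
City of Wrenford: $107,944 × 0.00961 = $1,037.34184
Tamarack Township: $107,944 × 0.0026 = $280.6544
Total = $1,317.99624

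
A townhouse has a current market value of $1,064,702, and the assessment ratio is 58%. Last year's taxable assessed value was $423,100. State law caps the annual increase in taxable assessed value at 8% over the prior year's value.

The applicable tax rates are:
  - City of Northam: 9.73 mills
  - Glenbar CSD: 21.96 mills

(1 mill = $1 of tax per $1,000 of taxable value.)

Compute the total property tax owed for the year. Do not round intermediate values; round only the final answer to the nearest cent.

Uncapped assessed value = $1,064,702 × 0.58 = $617,527.16
Cap limit = $423,100 × 1.08 = $456,948
Taxable assessed value = min($617,527.16, $456,948) = $456,948 (cap binds)
City of Northam: $456,948 × 0.00973 = $4,446.10404
Glenbar CSD: $456,948 × 0.02196 = $10,034.57808
Total = $14,480.68212

$14,480.68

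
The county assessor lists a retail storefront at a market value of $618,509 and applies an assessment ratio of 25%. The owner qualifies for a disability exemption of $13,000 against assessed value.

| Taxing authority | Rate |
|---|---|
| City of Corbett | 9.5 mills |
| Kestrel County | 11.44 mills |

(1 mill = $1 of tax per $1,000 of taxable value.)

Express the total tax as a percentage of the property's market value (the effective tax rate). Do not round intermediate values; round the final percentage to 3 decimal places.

Assessed value = $618,509 × 0.25 = $154,627.25
Taxable value = $154,627.25 − $13,000 = $141,627.25
City of Corbett: $141,627.25 × 0.0095 = $1,345.458875
Kestrel County: $141,627.25 × 0.01144 = $1,620.21574
Total tax = $2,965.674615
Effective rate = $2,965.674615 ÷ $618,509 = 0.479% of market value

0.479%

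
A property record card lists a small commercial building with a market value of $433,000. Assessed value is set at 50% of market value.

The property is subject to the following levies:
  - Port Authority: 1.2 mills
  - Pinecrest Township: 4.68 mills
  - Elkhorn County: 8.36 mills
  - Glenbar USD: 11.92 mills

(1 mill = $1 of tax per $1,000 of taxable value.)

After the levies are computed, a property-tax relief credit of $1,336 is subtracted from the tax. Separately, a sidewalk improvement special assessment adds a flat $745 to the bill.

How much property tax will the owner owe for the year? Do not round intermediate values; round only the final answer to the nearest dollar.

$5,073

Assessed value = $433,000 × 0.5 = $216,500
Port Authority: $216,500 × 0.0012 = $259.8
Pinecrest Township: $216,500 × 0.00468 = $1,013.22
Elkhorn County: $216,500 × 0.00836 = $1,809.94
Glenbar USD: $216,500 × 0.01192 = $2,580.68
Levies subtotal = $5,663.64
After credit = $5,663.64 − $1,336 = $4,327.64
Total = $4,327.64 + $745 = $5,072.64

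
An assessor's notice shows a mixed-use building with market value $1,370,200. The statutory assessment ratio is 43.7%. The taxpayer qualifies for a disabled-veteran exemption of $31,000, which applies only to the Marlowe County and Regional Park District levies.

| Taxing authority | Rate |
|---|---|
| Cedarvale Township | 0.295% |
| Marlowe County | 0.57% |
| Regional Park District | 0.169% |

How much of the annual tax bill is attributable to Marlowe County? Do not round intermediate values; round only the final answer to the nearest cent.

Assessed value = $1,370,200 × 0.437 = $598,777.4
Marlowe County taxable value = $598,777.4 − $31,000 = $567,777.4
Marlowe County levy = $567,777.4 × 0.0057 = $3,236.33118

$3,236.33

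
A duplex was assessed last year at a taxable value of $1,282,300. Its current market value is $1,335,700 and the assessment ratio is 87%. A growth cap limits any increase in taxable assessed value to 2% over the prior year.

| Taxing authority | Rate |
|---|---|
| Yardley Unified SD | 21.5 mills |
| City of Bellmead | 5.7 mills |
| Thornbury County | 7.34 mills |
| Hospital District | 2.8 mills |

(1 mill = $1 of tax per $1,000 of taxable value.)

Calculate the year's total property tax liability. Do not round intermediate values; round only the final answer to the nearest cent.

$43,391.28

Uncapped assessed value = $1,335,700 × 0.87 = $1,162,059
Cap limit = $1,282,300 × 1.02 = $1,307,946
Taxable assessed value = min($1,162,059, $1,307,946) = $1,162,059 (cap does not bind)
Yardley Unified SD: $1,162,059 × 0.0215 = $24,984.2685
City of Bellmead: $1,162,059 × 0.0057 = $6,623.7363
Thornbury County: $1,162,059 × 0.00734 = $8,529.51306
Hospital District: $1,162,059 × 0.0028 = $3,253.7652
Total = $43,391.28306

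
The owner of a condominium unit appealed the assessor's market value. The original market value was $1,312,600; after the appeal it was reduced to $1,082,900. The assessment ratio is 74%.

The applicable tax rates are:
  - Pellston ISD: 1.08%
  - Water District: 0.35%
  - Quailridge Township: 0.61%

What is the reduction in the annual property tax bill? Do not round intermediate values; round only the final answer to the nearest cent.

$3,467.55

Old assessed value = $1,312,600 × 0.74 = $971,324
New assessed value = $1,082,900 × 0.74 = $801,346
Combined rate = 0.0108 + 0.0035 + 0.0061 = 0.0204
Old tax = $971,324 × 0.0204 = $19,815.0096
New tax = $801,346 × 0.0204 = $16,347.4584
Reduction = $19,815.0096 − $16,347.4584 = $3,467.5512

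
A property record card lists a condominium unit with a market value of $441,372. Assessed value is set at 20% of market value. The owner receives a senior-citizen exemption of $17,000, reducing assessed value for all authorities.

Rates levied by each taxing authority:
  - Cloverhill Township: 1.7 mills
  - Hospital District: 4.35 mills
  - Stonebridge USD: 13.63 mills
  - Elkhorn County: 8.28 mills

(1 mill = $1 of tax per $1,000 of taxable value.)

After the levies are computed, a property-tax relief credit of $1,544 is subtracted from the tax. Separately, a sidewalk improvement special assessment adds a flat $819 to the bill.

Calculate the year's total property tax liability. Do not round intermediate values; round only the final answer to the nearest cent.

$1,267.83

Assessed value = $441,372 × 0.2 = $88,274.4
Taxable value = $88,274.4 − $17,000 = $71,274.4
Cloverhill Township: $71,274.4 × 0.0017 = $121.16648
Hospital District: $71,274.4 × 0.00435 = $310.04364
Stonebridge USD: $71,274.4 × 0.01363 = $971.470072
Elkhorn County: $71,274.4 × 0.00828 = $590.152032
Levies subtotal = $1,992.832224
After credit = $1,992.832224 − $1,544 = $448.832224
Total = $448.832224 + $819 = $1,267.832224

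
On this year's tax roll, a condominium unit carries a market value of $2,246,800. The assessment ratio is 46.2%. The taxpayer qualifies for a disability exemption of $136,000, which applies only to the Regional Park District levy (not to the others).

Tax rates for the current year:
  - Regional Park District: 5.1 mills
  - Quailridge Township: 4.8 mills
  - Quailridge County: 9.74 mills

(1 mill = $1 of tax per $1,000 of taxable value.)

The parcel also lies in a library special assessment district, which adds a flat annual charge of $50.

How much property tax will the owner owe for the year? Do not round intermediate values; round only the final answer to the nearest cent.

$19,743.14

Assessed value = $2,246,800 × 0.462 = $1,038,021.6
Regional Park District: ($1,038,021.6 − $136,000) × 0.0051 = $902,021.6 × 0.0051 = $4,600.31016
Quailridge Township: $1,038,021.6 × 0.0048 = $4,982.50368
Quailridge County: $1,038,021.6 × 0.00974 = $10,110.330384
Levies subtotal = $19,693.144224
Total = $19,693.144224 + $50 = $19,743.144224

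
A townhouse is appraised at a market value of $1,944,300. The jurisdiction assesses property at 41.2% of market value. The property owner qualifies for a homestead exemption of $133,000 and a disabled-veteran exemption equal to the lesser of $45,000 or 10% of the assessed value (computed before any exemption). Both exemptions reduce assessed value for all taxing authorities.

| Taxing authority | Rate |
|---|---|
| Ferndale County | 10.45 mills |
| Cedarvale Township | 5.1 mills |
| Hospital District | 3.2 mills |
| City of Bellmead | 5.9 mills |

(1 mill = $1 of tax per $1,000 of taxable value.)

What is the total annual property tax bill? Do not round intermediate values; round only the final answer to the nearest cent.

Assessed value = $1,944,300 × 0.412 = $801,051.6
Disabled-veteran exemption = min($45,000, 10% × $801,051.6) = min($45,000, $80,105.16) = $45,000 (dollar cap binds)
Taxable value = $801,051.6 − $133,000 − $45,000 = $623,051.6
Ferndale County: $623,051.6 × 0.01045 = $6,510.88922
Cedarvale Township: $623,051.6 × 0.0051 = $3,177.56316
Hospital District: $623,051.6 × 0.0032 = $1,993.76512
City of Bellmead: $623,051.6 × 0.0059 = $3,676.00444
Total = $15,358.22194

$15,358.22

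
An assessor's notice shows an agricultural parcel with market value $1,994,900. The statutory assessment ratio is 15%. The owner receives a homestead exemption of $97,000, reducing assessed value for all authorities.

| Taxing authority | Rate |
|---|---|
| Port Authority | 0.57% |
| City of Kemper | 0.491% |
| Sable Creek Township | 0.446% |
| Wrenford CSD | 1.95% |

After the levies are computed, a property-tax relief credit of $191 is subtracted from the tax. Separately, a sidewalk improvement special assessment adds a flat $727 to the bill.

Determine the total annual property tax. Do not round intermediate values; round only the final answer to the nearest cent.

$7,527.26

Assessed value = $1,994,900 × 0.15 = $299,235
Taxable value = $299,235 − $97,000 = $202,235
Port Authority: $202,235 × 0.0057 = $1,152.7395
City of Kemper: $202,235 × 0.00491 = $992.97385
Sable Creek Township: $202,235 × 0.00446 = $901.9681
Wrenford CSD: $202,235 × 0.0195 = $3,943.5825
Levies subtotal = $6,991.26395
After credit = $6,991.26395 − $191 = $6,800.26395
Total = $6,800.26395 + $727 = $7,527.26395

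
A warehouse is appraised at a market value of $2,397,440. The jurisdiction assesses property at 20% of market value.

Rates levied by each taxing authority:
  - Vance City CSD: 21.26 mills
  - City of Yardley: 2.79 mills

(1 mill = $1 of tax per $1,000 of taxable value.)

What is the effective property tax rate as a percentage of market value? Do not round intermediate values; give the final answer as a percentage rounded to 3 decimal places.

0.481%

Assessed value = $2,397,440 × 0.2 = $479,488
Vance City CSD: $479,488 × 0.02126 = $10,193.91488
City of Yardley: $479,488 × 0.00279 = $1,337.77152
Total tax = $11,531.6864
Effective rate = $11,531.6864 ÷ $2,397,440 = 0.481% of market value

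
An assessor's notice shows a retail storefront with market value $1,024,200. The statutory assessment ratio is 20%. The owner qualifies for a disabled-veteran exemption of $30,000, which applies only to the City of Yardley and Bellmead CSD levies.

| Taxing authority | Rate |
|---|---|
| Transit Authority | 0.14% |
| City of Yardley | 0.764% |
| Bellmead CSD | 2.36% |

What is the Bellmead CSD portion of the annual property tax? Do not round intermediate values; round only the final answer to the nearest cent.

$4,126.22

Assessed value = $1,024,200 × 0.2 = $204,840
Bellmead CSD taxable value = $204,840 − $30,000 = $174,840
Bellmead CSD levy = $174,840 × 0.0236 = $4,126.224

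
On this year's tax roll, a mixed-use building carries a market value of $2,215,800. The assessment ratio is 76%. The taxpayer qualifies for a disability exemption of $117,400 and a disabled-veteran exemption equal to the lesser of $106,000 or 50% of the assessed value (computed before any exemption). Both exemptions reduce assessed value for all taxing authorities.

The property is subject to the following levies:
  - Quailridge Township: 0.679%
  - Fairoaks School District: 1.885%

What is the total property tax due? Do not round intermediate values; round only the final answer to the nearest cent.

$37,449.99

Assessed value = $2,215,800 × 0.76 = $1,684,008
Disabled-veteran exemption = min($106,000, 50% × $1,684,008) = min($106,000, $842,004) = $106,000 (dollar cap binds)
Taxable value = $1,684,008 − $117,400 − $106,000 = $1,460,608
Quailridge Township: $1,460,608 × 0.00679 = $9,917.52832
Fairoaks School District: $1,460,608 × 0.01885 = $27,532.4608
Total = $37,449.98912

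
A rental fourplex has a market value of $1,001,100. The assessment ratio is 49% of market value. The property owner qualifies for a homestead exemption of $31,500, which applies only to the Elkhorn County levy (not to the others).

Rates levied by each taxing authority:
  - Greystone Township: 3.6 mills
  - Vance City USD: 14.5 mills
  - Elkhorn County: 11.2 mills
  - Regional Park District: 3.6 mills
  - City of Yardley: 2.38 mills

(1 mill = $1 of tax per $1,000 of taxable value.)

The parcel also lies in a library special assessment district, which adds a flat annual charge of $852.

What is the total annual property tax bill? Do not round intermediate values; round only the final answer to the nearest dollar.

$17,805

Assessed value = $1,001,100 × 0.49 = $490,539
Greystone Township: $490,539 × 0.0036 = $1,765.9404
Vance City USD: $490,539 × 0.0145 = $7,112.8155
Elkhorn County: ($490,539 − $31,500) × 0.0112 = $459,039 × 0.0112 = $5,141.2368
Regional Park District: $490,539 × 0.0036 = $1,765.9404
City of Yardley: $490,539 × 0.00238 = $1,167.48282
Levies subtotal = $16,953.41592
Total = $16,953.41592 + $852 = $17,805.41592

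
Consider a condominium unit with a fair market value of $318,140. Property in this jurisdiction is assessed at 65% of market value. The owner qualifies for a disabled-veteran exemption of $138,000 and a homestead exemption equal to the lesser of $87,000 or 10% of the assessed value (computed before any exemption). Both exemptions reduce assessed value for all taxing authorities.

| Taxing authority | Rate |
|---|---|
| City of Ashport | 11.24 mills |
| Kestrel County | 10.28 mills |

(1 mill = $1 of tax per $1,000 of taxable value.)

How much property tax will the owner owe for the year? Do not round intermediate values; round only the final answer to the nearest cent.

Assessed value = $318,140 × 0.65 = $206,791
Homestead exemption = min($87,000, 10% × $206,791) = min($87,000, $20,679.1) = $20,679.1 (percentage binds)
Taxable value = $206,791 − $138,000 − $20,679.1 = $48,111.9
City of Ashport: $48,111.9 × 0.01124 = $540.777756
Kestrel County: $48,111.9 × 0.01028 = $494.590332
Total = $1,035.368088

$1,035.37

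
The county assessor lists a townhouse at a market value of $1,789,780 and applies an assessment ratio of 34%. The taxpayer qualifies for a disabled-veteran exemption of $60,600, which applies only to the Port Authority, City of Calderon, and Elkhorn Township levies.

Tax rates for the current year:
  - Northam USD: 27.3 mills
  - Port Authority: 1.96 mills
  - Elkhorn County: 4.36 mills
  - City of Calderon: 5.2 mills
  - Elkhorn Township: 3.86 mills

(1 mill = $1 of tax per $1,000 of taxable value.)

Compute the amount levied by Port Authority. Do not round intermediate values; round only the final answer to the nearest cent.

Assessed value = $1,789,780 × 0.34 = $608,525.2
Port Authority taxable value = $608,525.2 − $60,600 = $547,925.2
Port Authority levy = $547,925.2 × 0.00196 = $1,073.933392

$1,073.93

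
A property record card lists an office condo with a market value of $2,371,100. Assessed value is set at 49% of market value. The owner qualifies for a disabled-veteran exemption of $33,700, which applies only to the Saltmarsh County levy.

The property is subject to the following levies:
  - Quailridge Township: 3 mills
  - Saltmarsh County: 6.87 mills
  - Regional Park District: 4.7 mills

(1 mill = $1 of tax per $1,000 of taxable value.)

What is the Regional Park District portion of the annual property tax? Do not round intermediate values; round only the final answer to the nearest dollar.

$5,461

Assessed value = $2,371,100 × 0.49 = $1,161,839
Regional Park District taxable value = $1,161,839 (exemption does not apply)
Regional Park District levy = $1,161,839 × 0.0047 = $5,460.6433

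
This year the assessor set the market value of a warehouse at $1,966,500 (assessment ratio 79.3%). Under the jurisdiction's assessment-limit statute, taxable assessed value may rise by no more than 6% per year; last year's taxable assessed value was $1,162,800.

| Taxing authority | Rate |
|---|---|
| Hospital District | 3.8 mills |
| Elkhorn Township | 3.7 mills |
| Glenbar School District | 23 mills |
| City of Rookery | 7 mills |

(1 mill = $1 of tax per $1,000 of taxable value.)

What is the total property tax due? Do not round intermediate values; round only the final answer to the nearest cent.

$46,221.30

Uncapped assessed value = $1,966,500 × 0.793 = $1,559,434.5
Cap limit = $1,162,800 × 1.06 = $1,232,568
Taxable assessed value = min($1,559,434.5, $1,232,568) = $1,232,568 (cap binds)
Hospital District: $1,232,568 × 0.0038 = $4,683.7584
Elkhorn Township: $1,232,568 × 0.0037 = $4,560.5016
Glenbar School District: $1,232,568 × 0.023 = $28,349.064
City of Rookery: $1,232,568 × 0.007 = $8,627.976
Total = $46,221.3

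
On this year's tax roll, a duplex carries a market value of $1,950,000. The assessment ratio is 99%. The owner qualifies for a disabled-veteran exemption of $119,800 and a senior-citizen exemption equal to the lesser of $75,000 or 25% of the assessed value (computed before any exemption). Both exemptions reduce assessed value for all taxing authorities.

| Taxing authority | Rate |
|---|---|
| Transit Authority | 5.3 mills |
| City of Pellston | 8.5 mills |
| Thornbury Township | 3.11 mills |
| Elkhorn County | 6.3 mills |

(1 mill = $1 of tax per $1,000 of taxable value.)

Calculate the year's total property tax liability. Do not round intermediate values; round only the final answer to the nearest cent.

$40,285.60

Assessed value = $1,950,000 × 0.99 = $1,930,500
Senior-citizen exemption = min($75,000, 25% × $1,930,500) = min($75,000, $482,625) = $75,000 (dollar cap binds)
Taxable value = $1,930,500 − $119,800 − $75,000 = $1,735,700
Transit Authority: $1,735,700 × 0.0053 = $9,199.21
City of Pellston: $1,735,700 × 0.0085 = $14,753.45
Thornbury Township: $1,735,700 × 0.00311 = $5,398.027
Elkhorn County: $1,735,700 × 0.0063 = $10,934.91
Total = $40,285.597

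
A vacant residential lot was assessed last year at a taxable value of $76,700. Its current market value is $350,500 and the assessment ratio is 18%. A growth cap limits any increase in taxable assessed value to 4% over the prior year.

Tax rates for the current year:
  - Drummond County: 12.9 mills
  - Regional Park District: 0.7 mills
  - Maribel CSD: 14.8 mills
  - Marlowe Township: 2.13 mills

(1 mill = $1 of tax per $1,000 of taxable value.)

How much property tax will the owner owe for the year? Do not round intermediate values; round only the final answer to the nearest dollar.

$1,926

Uncapped assessed value = $350,500 × 0.18 = $63,090
Cap limit = $76,700 × 1.04 = $79,768
Taxable assessed value = min($63,090, $79,768) = $63,090 (cap does not bind)
Drummond County: $63,090 × 0.0129 = $813.861
Regional Park District: $63,090 × 0.0007 = $44.163
Maribel CSD: $63,090 × 0.0148 = $933.732
Marlowe Township: $63,090 × 0.00213 = $134.3817
Total = $1,926.1377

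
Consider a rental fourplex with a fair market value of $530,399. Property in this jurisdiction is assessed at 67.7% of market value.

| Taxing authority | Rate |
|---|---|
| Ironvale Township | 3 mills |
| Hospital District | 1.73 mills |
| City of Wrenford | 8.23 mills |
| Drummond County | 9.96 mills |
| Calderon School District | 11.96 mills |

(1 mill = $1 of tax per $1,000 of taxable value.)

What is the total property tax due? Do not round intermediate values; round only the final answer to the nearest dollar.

Assessed value = $530,399 × 0.677 = $359,080.123
Ironvale Township: $359,080.123 × 0.003 = $1,077.240369
Hospital District: $359,080.123 × 0.00173 = $621.20861279
City of Wrenford: $359,080.123 × 0.00823 = $2,955.22941229
Drummond County: $359,080.123 × 0.00996 = $3,576.43802508
Calderon School District: $359,080.123 × 0.01196 = $4,294.59827108
Total = $1,077.240369 + $621.20861279 + $2,955.22941229 + $3,576.43802508 + $4,294.59827108 = $12,524.71469024

$12,525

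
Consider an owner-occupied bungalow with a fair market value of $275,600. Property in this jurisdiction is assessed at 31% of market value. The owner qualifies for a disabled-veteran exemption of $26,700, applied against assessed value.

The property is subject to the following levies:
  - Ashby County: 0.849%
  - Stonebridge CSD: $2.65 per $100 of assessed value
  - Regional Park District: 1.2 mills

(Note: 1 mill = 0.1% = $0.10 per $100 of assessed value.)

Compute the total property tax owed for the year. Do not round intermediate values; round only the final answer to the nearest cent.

$2,125.66

Assessed value = $275,600 × 0.31 = $85,436
Taxable value = $85,436 − $26,700 = $58,736
Ashby County: $58,736 × 0.00849 = $498.66864
Stonebridge CSD: $58,736 × 0.0265 = $1,556.504
Regional Park District: $58,736 × 0.0012 = $70.4832
Total = $2,125.65584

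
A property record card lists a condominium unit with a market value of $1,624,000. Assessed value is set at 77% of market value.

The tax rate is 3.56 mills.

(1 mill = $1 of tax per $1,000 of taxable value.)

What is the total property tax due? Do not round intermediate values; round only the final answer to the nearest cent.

$4,451.71

Assessed value = $1,624,000 × 0.77 = $1,250,480
Tax = $1,250,480 × 0.00356 = $4,451.7088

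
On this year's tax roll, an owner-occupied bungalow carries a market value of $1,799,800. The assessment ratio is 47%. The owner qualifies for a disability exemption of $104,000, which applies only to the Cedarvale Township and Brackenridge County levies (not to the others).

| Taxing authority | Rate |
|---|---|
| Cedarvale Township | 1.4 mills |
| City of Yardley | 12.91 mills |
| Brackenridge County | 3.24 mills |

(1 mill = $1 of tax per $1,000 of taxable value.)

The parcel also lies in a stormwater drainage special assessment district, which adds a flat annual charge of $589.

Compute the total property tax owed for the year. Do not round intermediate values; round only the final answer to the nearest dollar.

Assessed value = $1,799,800 × 0.47 = $845,906
Cedarvale Township: ($845,906 − $104,000) × 0.0014 = $741,906 × 0.0014 = $1,038.6684
City of Yardley: $845,906 × 0.01291 = $10,920.64646
Brackenridge County: ($845,906 − $104,000) × 0.00324 = $741,906 × 0.00324 = $2,403.77544
Levies subtotal = $14,363.0903
Total = $14,363.0903 + $589 = $14,952.0903

$14,952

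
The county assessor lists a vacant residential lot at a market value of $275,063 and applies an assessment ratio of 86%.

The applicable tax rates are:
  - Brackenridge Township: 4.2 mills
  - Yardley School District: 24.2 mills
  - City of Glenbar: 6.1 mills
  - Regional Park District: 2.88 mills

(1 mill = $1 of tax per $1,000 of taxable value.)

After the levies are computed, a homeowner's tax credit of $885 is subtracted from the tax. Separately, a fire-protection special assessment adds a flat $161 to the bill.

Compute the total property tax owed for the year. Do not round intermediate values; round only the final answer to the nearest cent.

$8,118.40

Assessed value = $275,063 × 0.86 = $236,554.18
Brackenridge Township: $236,554.18 × 0.0042 = $993.527556
Yardley School District: $236,554.18 × 0.0242 = $5,724.611156
City of Glenbar: $236,554.18 × 0.0061 = $1,442.980498
Regional Park District: $236,554.18 × 0.00288 = $681.2760384
Levies subtotal = $8,842.3952484
After credit = $8,842.3952484 − $885 = $7,957.3952484
Total = $7,957.3952484 + $161 = $8,118.3952484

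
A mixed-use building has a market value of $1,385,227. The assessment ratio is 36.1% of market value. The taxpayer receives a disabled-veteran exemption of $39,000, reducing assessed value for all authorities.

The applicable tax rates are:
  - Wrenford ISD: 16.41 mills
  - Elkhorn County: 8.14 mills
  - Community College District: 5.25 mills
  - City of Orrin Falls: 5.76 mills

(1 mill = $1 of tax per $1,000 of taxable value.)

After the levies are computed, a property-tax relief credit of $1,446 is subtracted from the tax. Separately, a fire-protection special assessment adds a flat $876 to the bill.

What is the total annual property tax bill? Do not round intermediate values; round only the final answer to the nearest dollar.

Assessed value = $1,385,227 × 0.361 = $500,066.947
Taxable value = $500,066.947 − $39,000 = $461,066.947
Wrenford ISD: $461,066.947 × 0.01641 = $7,566.10860027
Elkhorn County: $461,066.947 × 0.00814 = $3,753.08494858
Community College District: $461,066.947 × 0.00525 = $2,420.60147175
City of Orrin Falls: $461,066.947 × 0.00576 = $2,655.74561472
Levies subtotal = $16,395.54063532
After credit = $16,395.54063532 − $1,446 = $14,949.54063532
Total = $14,949.54063532 + $876 = $15,825.54063532

$15,826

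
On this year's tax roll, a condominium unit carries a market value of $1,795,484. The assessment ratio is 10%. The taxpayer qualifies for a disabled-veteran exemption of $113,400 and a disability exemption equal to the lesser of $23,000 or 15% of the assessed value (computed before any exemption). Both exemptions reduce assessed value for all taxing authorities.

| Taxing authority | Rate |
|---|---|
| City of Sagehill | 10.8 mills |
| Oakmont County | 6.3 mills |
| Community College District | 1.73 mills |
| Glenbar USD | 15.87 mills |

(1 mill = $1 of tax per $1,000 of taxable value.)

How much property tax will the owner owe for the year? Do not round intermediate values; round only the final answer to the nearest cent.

$1,497.25

Assessed value = $1,795,484 × 0.1 = $179,548.4
Disability exemption = min($23,000, 15% × $179,548.4) = min($23,000, $26,932.26) = $23,000 (dollar cap binds)
Taxable value = $179,548.4 − $113,400 − $23,000 = $43,148.4
City of Sagehill: $43,148.4 × 0.0108 = $466.00272
Oakmont County: $43,148.4 × 0.0063 = $271.83492
Community College District: $43,148.4 × 0.00173 = $74.646732
Glenbar USD: $43,148.4 × 0.01587 = $684.765108
Total = $1,497.24948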